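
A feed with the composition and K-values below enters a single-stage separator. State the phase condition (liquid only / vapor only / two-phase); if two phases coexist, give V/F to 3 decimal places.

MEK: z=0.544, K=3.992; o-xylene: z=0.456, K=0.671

ΣzᵢKᵢ = 2.478; Σzᵢ/Kᵢ = 0.816.
Since Σzᵢ/Kᵢ < 1 the mixture is above its dew point — single vapor phase.

vapor only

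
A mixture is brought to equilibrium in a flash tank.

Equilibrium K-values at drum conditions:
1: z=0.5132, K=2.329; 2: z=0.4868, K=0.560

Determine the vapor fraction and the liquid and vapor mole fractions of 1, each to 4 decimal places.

Let ψ = V/F and solve Σ zᵢ(Kᵢ−1)/(1+ψ(Kᵢ−1)) = 0.
g(0) = ΣzᵢKᵢ − 1 = 0.4679 and g(1) = 1 − Σzᵢ/Kᵢ = -0.0896, so a root lies in (0, 1).
Binary case is linear: z₁(K₁−1)(1+ψ(K₂−1)) + z₂(K₂−1)(1+ψ(K₁−1)) = 0
⇒ ψ = [z₁(K₁−1)+z₂(K₂−1)] / [−(K₁−1)(K₂−1)] = 0.46785/0.58476 = 0.8001
Compositions from xᵢ = zᵢ/(1+ψ(Kᵢ−1)), yᵢ = Kᵢxᵢ:
  1: x = 0.2487, y = 0.5793
  2: x = 0.7513, y = 0.4207

ψ = 0.8001, x_1 = 0.2487, y_1 = 0.5793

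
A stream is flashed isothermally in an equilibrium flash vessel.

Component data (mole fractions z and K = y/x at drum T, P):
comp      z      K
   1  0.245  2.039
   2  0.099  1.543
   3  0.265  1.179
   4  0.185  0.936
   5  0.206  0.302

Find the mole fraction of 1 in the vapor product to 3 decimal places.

Material balance + equilibrium reduce to Σ zᵢ(Kᵢ−1)/(1+V/F(Kᵢ−1)) = 0.
Check two-phase: ΣzᵢKᵢ = 1.200 > 1 and Σzᵢ/Kᵢ = 1.289 > 1, so g(0) = 0.200 > 0 and g(1) = -0.289 < 0.
Newton iteration, V/F⁰ = 0.5:
  V/F = 0.500: g = 0.0202, g' = -0.377 → V/F = 0.554
  V/F = 0.554: g = -0.0005, g' = -0.398 → V/F = 0.552
Converged at V/F = 0.552.
Compositions from xᵢ = zᵢ/(1+V/F(Kᵢ−1)), yᵢ = Kᵢxᵢ:
  1: x = 0.156, y = 0.317
  2: x = 0.076, y = 0.118
  3: x = 0.241, y = 0.284
  4: x = 0.192, y = 0.180
  5: x = 0.335, y = 0.101

y_1 = 0.317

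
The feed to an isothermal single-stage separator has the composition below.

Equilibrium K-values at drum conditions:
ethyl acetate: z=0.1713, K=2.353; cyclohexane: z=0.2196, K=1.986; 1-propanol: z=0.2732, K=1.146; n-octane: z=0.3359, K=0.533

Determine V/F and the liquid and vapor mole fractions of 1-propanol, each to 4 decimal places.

Material balance + equilibrium reduce to Σ zᵢ(Kᵢ−1)/(1+V/F(Kᵢ−1)) = 0.
g(0) = ΣzᵢKᵢ − 1 = 0.3313 and g(1) = 1 − Σzᵢ/Kᵢ = -0.0520, so a root lies in (0, 1).
Newton–Raphson from V/F = 0.44:
  V/F = 0.4400: g = 0.13634, g' = -0.3482 → V/F = 0.8315
  V/F = 0.8315: g = 0.00717, g' = -0.3343 → V/F = 0.8529
  V/F = 0.8529: g = -0.00003, g' = -0.3375 → V/F = 0.8528
Converged at V/F = 0.8528.
Compositions from xᵢ = zᵢ/(1+V/F(Kᵢ−1)), yᵢ = Kᵢxᵢ:
  ethyl acetate: x = 0.0795, y = 0.1871
  cyclohexane: x = 0.1193, y = 0.2369
  1-propanol: x = 0.2429, y = 0.2784
  n-octane: x = 0.5582, y = 0.2975

V/F = 0.8528, x_1-propanol = 0.2429, y_1-propanol = 0.2784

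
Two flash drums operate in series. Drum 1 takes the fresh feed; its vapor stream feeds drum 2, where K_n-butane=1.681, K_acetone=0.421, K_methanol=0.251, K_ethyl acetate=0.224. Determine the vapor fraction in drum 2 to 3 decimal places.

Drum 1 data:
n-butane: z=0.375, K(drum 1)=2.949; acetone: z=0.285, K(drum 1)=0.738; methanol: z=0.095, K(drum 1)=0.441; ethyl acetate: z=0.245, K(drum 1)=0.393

Drum 1:
Newton iteration, ψ₁⁰ = 0.5:
  ψ₁ = 0.500: g = -0.0030, g' = -0.635 → ψ₁ = 0.495
Converged at ψ₁ = 0.495.
Drum-1 compositions:
  n-butane: x = 0.191, y = 0.563
  acetone: x = 0.327, y = 0.242
  methanol: x = 0.131, y = 0.058
  ethyl acetate: x = 0.350, y = 0.138
Drum-2 feed = drum-1 vapor: z₂ = (0.5627, 0.2417, 0.0579, 0.1377).
Drum 2:
Iterate (Newton) starting at ψ₂ = 0.61:
  ψ₂ = 0.610: g = -0.2284, g' = -0.733 → ψ₂ = 0.298
  ψ₂ = 0.298: g = -0.0456, g' = -0.493 → ψ₂ = 0.206
  ψ₂ = 0.206: g = -0.0013, g' = -0.468 → ψ₂ = 0.203
Converged at ψ₂ = 0.203.
  n-butane: x = 0.494, y = 0.831
  acetone: x = 0.274, y = 0.115
  methanol: x = 0.068, y = 0.017
  ethyl acetate: x = 0.163, y = 0.037

V/F (drum 2) = 0.203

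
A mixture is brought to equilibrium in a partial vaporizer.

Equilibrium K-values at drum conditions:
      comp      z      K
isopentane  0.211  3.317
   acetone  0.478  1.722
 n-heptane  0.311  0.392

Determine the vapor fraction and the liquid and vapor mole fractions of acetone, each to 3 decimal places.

ψ = 0.832, x_acetone = 0.299, y_acetone = 0.514

Let ψ = V/F and solve Σ zᵢ(Kᵢ−1)/(1+ψ(Kᵢ−1)) = 0.
Feasibility: ΣzᵢKᵢ = 1.645, Σzᵢ/Kᵢ = 1.135 — both > 1, two phases present.
Iterate (Newton) starting at ψ = 0.65:
  ψ = 0.650: g = 0.1173, g' = -0.610 → ψ = 0.842
  ψ = 0.842: g = -0.0073, g' = -0.709 → ψ = 0.832
Converged at ψ = 0.832.
Compositions from xᵢ = zᵢ/(1+ψ(Kᵢ−1)), yᵢ = Kᵢxᵢ:
  isopentane: x = 0.072, y = 0.239
  acetone: x = 0.299, y = 0.514
  n-heptane: x = 0.629, y = 0.247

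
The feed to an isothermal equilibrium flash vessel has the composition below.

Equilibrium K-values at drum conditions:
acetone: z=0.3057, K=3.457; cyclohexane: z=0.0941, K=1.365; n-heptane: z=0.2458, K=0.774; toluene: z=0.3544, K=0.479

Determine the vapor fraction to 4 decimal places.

Iterate (Newton) starting at ψ = 0.5:
  ψ = 0.5000: g = 0.05378, g' = -0.5724 → ψ = 0.5939
  ψ = 0.5939: g = 0.00209, g' = -0.5321 → ψ = 0.5979
Converged at ψ = 0.5979.

ψ = 0.5979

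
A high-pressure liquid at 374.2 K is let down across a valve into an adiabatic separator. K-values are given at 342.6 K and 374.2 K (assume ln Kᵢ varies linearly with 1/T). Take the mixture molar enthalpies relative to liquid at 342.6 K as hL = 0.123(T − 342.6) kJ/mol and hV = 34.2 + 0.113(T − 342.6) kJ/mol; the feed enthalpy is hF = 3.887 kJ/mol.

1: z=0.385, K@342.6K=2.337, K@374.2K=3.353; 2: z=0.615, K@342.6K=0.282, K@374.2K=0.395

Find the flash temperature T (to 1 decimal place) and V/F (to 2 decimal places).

T = 345.0 K, V/F = 0.11

Adiabatic flash: solve Rachford–Rice at each trial T, then check hF = ψ·hV(T) + (1−ψ)·hL(T).
  T = 342.6 K: K = (2.337, 0.282), RR gives ψ = 0.076, H_out = 2.607 kJ/mol
  T = 374.2 K: K = (3.353, 0.395), RR gives ψ = 0.375, H_out = 16.593 kJ/mol
  T = 358.4 K: K = (2.822, 0.336), RR gives ψ = 0.242, H_out = 10.196 kJ/mol
  T = 350.5 K: K = (2.573, 0.309), RR gives ψ = 0.166, H_out = 6.633 kJ/mol
  T = 346.6 K: K = (2.455, 0.295), RR gives ψ = 0.124, H_out = 4.717 kJ/mol
  T = 344.6 K: K = (2.396, 0.289), RR gives ψ = 0.101, H_out = 3.683 kJ/mol
Linear interpolation between T = 344.6 (H_out = 3.683) and T = 346.6 (H_out = 4.717) on hF = 3.887 gives T ≈ 345.0 K, at which ψ = 0.11.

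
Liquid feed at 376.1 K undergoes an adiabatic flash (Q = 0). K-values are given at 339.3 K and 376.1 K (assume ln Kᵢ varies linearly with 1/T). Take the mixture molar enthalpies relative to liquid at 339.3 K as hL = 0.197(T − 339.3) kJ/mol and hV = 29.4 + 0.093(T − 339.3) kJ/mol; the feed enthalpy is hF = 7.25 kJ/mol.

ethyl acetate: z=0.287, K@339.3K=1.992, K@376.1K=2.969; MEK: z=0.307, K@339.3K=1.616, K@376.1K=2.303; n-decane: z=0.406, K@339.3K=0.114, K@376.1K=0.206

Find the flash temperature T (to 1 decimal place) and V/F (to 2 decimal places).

Adiabatic flash: solve Rachford–Rice at each trial T, then check hF = ψ·hV(T) + (1−ψ)·hL(T).
  T = 339.3 K: K = (1.992, 1.616, 0.114), RR gives ψ = 0.158, H_out = 4.653 kJ/mol
  T = 376.1 K: K = (2.969, 2.303, 0.206), RR gives ψ = 0.494, H_out = 19.870 kJ/mol
  T = 357.7 K: K = (2.457, 1.947, 0.156), RR gives ψ = 0.359, H_out = 13.480 kJ/mol
  T = 348.5 K: K = (2.218, 1.778, 0.134), RR gives ψ = 0.272, H_out = 9.539 kJ/mol
  T = 343.9 K: K = (2.104, 1.696, 0.124), RR gives ψ = 0.219, H_out = 7.248 kJ/mol
  T = 346.2 K: K = (2.161, 1.737, 0.129), RR gives ψ = 0.246, H_out = 8.426 kJ/mol
Linear interpolation between T = 343.9 (H_out = 7.248) and T = 346.2 (H_out = 8.426) on hF = 7.25 gives T ≈ 343.9 K, at which ψ = 0.22.

T = 343.9 K, V/F = 0.22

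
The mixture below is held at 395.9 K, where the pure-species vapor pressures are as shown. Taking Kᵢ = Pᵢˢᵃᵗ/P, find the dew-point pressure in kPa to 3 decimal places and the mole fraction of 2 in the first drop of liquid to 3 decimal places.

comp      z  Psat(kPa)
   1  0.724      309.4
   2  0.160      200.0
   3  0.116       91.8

Pdew = 227.085 kPa, x_2 = 0.182

At the dew point ψ → 1, so Σzᵢ/Kᵢ = 1 with Kᵢ = Pᵢˢᵃᵗ/P ⇒ 1/P = Σzᵢ/Pᵢˢᵃᵗ.
1/P = 0.724/309.4 + 0.160/200.0 + 0.116/91.8 = 0.004404 ⇒ P = 227.085 kPa
xᵢ = zᵢP/Pᵢˢᵃᵗ ⇒ x_2 = 0.160·227.085/200.0 = 0.182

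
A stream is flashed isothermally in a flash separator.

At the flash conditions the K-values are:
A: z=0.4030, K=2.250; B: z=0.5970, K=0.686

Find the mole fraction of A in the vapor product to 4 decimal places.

Material balance + equilibrium reduce to Σ zᵢ(Kᵢ−1)/(1+ψ(Kᵢ−1)) = 0.
Check two-phase: ΣzᵢKᵢ = 1.3163 > 1 and Σzᵢ/Kᵢ = 1.0494 > 1, so g(0) = 0.3163 > 0 and g(1) = -0.0494 < 0.
Binary case is linear: z₁(K₁−1)(1+ψ(K₂−1)) + z₂(K₂−1)(1+ψ(K₁−1)) = 0
⇒ ψ = [z₁(K₁−1)+z₂(K₂−1)] / [−(K₁−1)(K₂−1)] = 0.31629/0.39250 = 0.8058
Compositions from xᵢ = zᵢ/(1+ψ(Kᵢ−1)), yᵢ = Kᵢxᵢ:
  A: x = 0.2008, y = 0.4517
  B: x = 0.7992, y = 0.5483

y_A = 0.4517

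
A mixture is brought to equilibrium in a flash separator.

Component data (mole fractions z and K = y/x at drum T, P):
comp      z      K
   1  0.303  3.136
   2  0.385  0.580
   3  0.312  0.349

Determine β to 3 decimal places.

β = 0.248

Let β = V/F and solve Σ zᵢ(Kᵢ−1)/(1+β(Kᵢ−1)) = 0.
Feasibility: ΣzᵢKᵢ = 1.282, Σzᵢ/Kᵢ = 1.654 — both > 1, two phases present.
Iterate (Newton) starting at β = 0.63:
  β = 0.630: g = -0.2883, g' = -0.757 → β = 0.249
  β = 0.249: g = -0.0006, g' = -0.862 → β = 0.248
Converged at β = 0.248.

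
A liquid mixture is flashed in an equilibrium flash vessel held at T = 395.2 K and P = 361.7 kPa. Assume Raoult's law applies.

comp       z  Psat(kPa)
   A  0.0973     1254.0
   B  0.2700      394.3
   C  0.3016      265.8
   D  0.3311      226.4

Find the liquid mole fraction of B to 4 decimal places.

x_B = 0.2673

Raoult's law: Kᵢ = Pᵢˢᵃᵗ/P = Pᵢˢᵃᵗ/361.7.
  K_A = 1254.0/361.7 = 3.466962, K_B = 394.3/361.7 = 1.090130, K_C = 265.8/361.7 = 0.734863, K_D = 226.4/361.7 = 0.625933
Rachford–Rice: g(ψ) = Σ zᵢ(Kᵢ−1)/(1+ψ(Kᵢ−1)) = 0.
Check two-phase: ΣzᵢKᵢ = 1.0606 > 1 and Σzᵢ/Kᵢ = 1.2151 > 1, so g(0) = 0.0606 > 0 and g(1) = -0.2151 < 0.
Iterate (Newton) starting at ψ = 0.42:
  ψ = 0.4200: g = -0.09559, g' = -0.2369 → ψ = 0.0165
  ψ = 0.0165: g = 0.04998, g' = -0.6171 → ψ = 0.0975
  ψ = 0.0975: g = 0.00697, g' = -0.4591 → ψ = 0.1127
  ψ = 0.1127: g = 0.00017, g' = -0.4377 → ψ = 0.1131
Converged at ψ = 0.1131.
Compositions from xᵢ = zᵢ/(1+ψ(Kᵢ−1)), yᵢ = Kᵢxᵢ:
  A: x = 0.0761, y = 0.2637
  B: x = 0.2673, y = 0.2914
  C: x = 0.3109, y = 0.2285
  D: x = 0.3457, y = 0.2164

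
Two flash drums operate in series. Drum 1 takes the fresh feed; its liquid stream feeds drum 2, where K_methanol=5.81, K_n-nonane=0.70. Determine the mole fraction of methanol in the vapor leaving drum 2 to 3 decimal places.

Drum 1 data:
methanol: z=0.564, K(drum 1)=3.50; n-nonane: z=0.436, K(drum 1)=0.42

y_methanol (drum 2) = 0.341

Drum 1:
Binary case is linear: z₁(K₁−1)(1+ψ₁(K₂−1)) + z₂(K₂−1)(1+ψ₁(K₁−1)) = 0
⇒ ψ₁ = [z₁(K₁−1)+z₂(K₂−1)] / [−(K₁−1)(K₂−1)] = 1.1571/1.4500 = 0.798
Drum-1 compositions:
  methanol: x = 0.188, y = 0.659
  n-nonane: x = 0.812, y = 0.341
Drum-2 feed = drum-1 liquid: z₂ = (0.1883, 0.8117).
Drum 2:
Rachford–Rice: g(ψ₂) = Σ zᵢ(Kᵢ−1)/(1+ψ₂(Kᵢ−1)) = 0.
g(0) = ΣzᵢKᵢ − 1 = 0.662 and g(1) = 1 − Σzᵢ/Kᵢ = -0.192, so a root lies in (0, 1).
Binary case is linear: z₁(K₁−1)(1+ψ₂(K₂−1)) + z₂(K₂−1)(1+ψ₂(K₁−1)) = 0
⇒ ψ₂ = [z₁(K₁−1)+z₂(K₂−1)] / [−(K₁−1)(K₂−1)] = 0.6623/1.4430 = 0.459
  methanol: x = 0.059, y = 0.341
  n-nonane: x = 0.941, y = 0.659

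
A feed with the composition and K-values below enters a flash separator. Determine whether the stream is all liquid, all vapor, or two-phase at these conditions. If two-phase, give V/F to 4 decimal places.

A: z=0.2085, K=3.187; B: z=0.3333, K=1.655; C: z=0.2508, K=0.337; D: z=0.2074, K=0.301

ΣzᵢKᵢ = 1.3630; Σzᵢ/Kᵢ = 1.7001.
Both exceed 1, so a two-phase solution exists.
Material balance + equilibrium reduce to Σ zᵢ(Kᵢ−1)/(1+ψ(Kᵢ−1)) = 0.
Newton iteration, ψ⁰ = 0.68:
  ψ = 0.6800: g = -0.24472, g' = -0.9633 → ψ = 0.4260
  ψ = 0.4260: g = -0.03140, g' = -0.7743 → ψ = 0.3854
Converged at ψ = 0.3854.

two-phase, V/F = 0.3854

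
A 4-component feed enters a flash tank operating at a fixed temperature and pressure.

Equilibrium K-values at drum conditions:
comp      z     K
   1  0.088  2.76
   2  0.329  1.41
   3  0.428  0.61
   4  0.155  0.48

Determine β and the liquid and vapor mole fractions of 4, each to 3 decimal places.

β = 0.107, x_4 = 0.164, y_4 = 0.079

Rachford–Rice: g(β) = Σ zᵢ(Kᵢ−1)/(1+β(Kᵢ−1)) = 0.
Check two-phase: ΣzᵢKᵢ = 1.042 > 1 and Σzᵢ/Kᵢ = 1.290 > 1, so g(0) = 0.042 > 0 and g(1) = -0.290 < 0.
Newton iteration, β⁰ = 0.5:
  β = 0.500: g = -0.1219, g' = -0.292 → β = 0.083
  β = 0.083: g = 0.0090, g' = -0.375 → β = 0.107
Converged at β = 0.107.
Compositions from xᵢ = zᵢ/(1+β(Kᵢ−1)), yᵢ = Kᵢxᵢ:
  1: x = 0.074, y = 0.204
  2: x = 0.315, y = 0.444
  3: x = 0.447, y = 0.272
  4: x = 0.164, y = 0.079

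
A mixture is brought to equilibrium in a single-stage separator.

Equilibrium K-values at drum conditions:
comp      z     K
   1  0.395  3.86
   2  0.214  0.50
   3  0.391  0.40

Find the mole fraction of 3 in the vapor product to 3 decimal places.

y_3 = 0.221

Rachford–Rice: g(V/F) = Σ zᵢ(Kᵢ−1)/(1+V/F(Kᵢ−1)) = 0.
Check two-phase: ΣzᵢKᵢ = 1.788 > 1 and Σzᵢ/Kᵢ = 1.508 > 1, so g(0) = 0.788 > 0 and g(1) = -0.508 < 0.
Newton iteration, V/F⁰ = 0.4:
  V/F = 0.400: g = 0.0845, g' = -1.030 → V/F = 0.482
  V/F = 0.482: g = 0.0039, g' = -0.943 → V/F = 0.486
Converged at V/F = 0.486.
Compositions from xᵢ = zᵢ/(1+V/F(Kᵢ−1)), yᵢ = Kᵢxᵢ:
  1: x = 0.165, y = 0.638
  2: x = 0.283, y = 0.141
  3: x = 0.552, y = 0.221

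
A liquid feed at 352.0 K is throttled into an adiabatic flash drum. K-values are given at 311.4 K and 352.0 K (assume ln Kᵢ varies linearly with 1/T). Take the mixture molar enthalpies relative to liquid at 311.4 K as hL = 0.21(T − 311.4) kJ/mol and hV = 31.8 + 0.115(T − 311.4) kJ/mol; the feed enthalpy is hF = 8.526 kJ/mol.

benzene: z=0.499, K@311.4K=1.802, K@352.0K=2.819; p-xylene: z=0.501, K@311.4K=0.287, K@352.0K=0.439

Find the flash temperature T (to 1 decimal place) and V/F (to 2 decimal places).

T = 319.4 K, V/F = 0.22

Adiabatic flash: solve Rachford–Rice at each trial T, then check hF = ψ·hV(T) + (1−ψ)·hL(T).
  T = 311.4 K: K = (1.802, 0.287), RR gives ψ = 0.075, H_out = 2.390 kJ/mol
  T = 352.0 K: K = (2.819, 0.439), RR gives ψ = 0.614, H_out = 25.685 kJ/mol
  T = 331.7 K: K = (2.285, 0.360), RR gives ψ = 0.389, H_out = 15.892 kJ/mol
  T = 321.5 K: K = (2.036, 0.322), RR gives ψ = 0.252, H_out = 9.906 kJ/mol
  T = 316.4 K: K = (1.916, 0.304), RR gives ψ = 0.170, H_out = 6.381 kJ/mol
  T = 318.9 K: K = (1.974, 0.313), RR gives ψ = 0.212, H_out = 8.167 kJ/mol
  T = 320.2 K: K = (2.005, 0.318), RR gives ψ = 0.233, H_out = 9.050 kJ/mol
Linear interpolation between T = 318.9 (H_out = 8.167) and T = 320.2 (H_out = 9.050) on hF = 8.526 gives T ≈ 319.4 K, at which ψ = 0.22.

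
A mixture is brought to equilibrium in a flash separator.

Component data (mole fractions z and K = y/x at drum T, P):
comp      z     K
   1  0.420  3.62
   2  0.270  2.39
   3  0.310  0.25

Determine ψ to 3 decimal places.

ψ = 0.767

Iterate (Newton) starting at ψ = 0.61:
  ψ = 0.610: g = 0.1980, g' = -1.172 → ψ = 0.779
  ψ = 0.779: g = -0.0171, g' = -1.441 → ψ = 0.767
Converged at ψ = 0.767.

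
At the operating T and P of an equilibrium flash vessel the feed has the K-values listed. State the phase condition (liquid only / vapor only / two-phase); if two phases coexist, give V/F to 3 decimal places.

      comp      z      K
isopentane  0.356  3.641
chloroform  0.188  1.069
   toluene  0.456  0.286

ΣzᵢKᵢ = 1.628; Σzᵢ/Kᵢ = 1.868.
Both exceed 1, so a two-phase solution exists.
Material balance + equilibrium reduce to Σ zᵢ(Kᵢ−1)/(1+ψ(Kᵢ−1)) = 0.
Iterate (Newton) starting at ψ = 0.5:
  ψ = 0.500: g = -0.0886, g' = -1.024 → ψ = 0.413
  ψ = 0.413: g = 0.0001, g' = -1.036 → ψ = 0.414
Converged at ψ = 0.414.

two-phase, V/F = 0.414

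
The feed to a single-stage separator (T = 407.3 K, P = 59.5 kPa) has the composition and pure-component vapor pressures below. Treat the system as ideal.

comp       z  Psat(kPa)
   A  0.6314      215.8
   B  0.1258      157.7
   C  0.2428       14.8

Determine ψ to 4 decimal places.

Raoult's law: Kᵢ = Pᵢˢᵃᵗ/P = Pᵢˢᵃᵗ/59.5.
  K_A = 215.8/59.5 = 3.626891, K_B = 157.7/59.5 = 2.650420, K_C = 14.8/59.5 = 0.248739
Rachford–Rice: g(ψ) = Σ zᵢ(Kᵢ−1)/(1+ψ(Kᵢ−1)) = 0.
Feasibility: ΣzᵢKᵢ = 2.6838, Σzᵢ/Kᵢ = 1.1977 — both > 1, two phases present.
Newton–Raphson from ψ = 0.4:
  ψ = 0.4000: g = 0.67308, g' = -1.4404 → ψ = 0.8673
  ψ = 0.8673: g = 0.06785, g' = -1.5921 → ψ = 0.9099
  ψ = 0.9099: g = -0.00423, g' = -1.8025 → ψ = 0.9076
Converged at ψ = 0.9075.

ψ = 0.9075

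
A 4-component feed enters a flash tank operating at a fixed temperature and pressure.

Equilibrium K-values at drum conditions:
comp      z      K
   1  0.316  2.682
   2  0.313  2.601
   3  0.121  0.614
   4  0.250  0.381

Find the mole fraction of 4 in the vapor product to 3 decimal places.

y_4 = 0.213

Newton–Raphson from ψ = 0.5:
  ψ = 0.500: g = 0.2850, g' = -0.740 → ψ = 0.885
  ψ = 0.885: g = 0.0075, g' = -0.792 → ψ = 0.895
Converged at ψ = 0.895.
Compositions from xᵢ = zᵢ/(1+ψ(Kᵢ−1)), yᵢ = Kᵢxᵢ:
  1: x = 0.126, y = 0.338
  2: x = 0.129, y = 0.335
  3: x = 0.185, y = 0.113
  4: x = 0.560, y = 0.213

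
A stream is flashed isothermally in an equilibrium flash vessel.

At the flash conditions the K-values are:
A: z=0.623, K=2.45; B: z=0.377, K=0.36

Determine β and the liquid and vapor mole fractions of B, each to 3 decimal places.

Newton–Raphson from β = 0.5:
  β = 0.500: g = 0.1689, g' = -0.774 → β = 0.718
  β = 0.718: g = -0.0039, g' = -0.843 → β = 0.713
Converged at β = 0.713.
Compositions from xᵢ = zᵢ/(1+β(Kᵢ−1)), yᵢ = Kᵢxᵢ:
  A: x = 0.306, y = 0.750
  B: x = 0.694, y = 0.250

β = 0.713, x_B = 0.694, y_B = 0.250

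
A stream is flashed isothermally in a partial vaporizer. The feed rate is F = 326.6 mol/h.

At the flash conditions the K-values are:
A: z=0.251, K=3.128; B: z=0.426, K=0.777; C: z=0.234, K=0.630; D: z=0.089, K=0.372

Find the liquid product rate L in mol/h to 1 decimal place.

L = 190.3 mol/h

Let ψ = V/F and solve Σ zᵢ(Kᵢ−1)/(1+ψ(Kᵢ−1)) = 0.
Feasibility: ΣzᵢKᵢ = 1.297, Σzᵢ/Kᵢ = 1.239 — both > 1, two phases present.
Iterate (Newton) starting at ψ = 0.5:
  ψ = 0.500: g = -0.0358, g' = -0.416 → ψ = 0.414
  ψ = 0.414: g = 0.0016, g' = -0.456 → ψ = 0.417
Converged at ψ = 0.417.
Then V = ψ·F = 0.4174·326.6 = 136.3 mol/h and L = F − V = 190.3 mol/h.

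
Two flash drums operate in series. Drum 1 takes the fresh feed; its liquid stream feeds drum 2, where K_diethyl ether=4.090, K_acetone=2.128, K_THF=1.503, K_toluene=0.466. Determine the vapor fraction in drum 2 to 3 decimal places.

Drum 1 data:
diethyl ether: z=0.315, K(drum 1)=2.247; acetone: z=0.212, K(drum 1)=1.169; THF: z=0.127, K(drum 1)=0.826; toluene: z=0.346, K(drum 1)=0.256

Drum 1:
Rachford–Rice: g(ψ₁) = Σ zᵢ(Kᵢ−1)/(1+ψ₁(Kᵢ−1)) = 0.
Feasibility: ΣzᵢKᵢ = 1.149, Σzᵢ/Kᵢ = 1.827 — both > 1, two phases present.
Newton–Raphson from ψ₁ = 0.5:
  ψ₁ = 0.500: g = -0.1591, g' = -0.681 → ψ₁ = 0.266
  ψ₁ = 0.266: g = -0.0151, g' = -0.584 → ψ₁ = 0.241
Converged at ψ₁ = 0.241.
Drum-1 compositions:
  diethyl ether: x = 0.242, y = 0.544
  acetone: x = 0.204, y = 0.238
  THF: x = 0.133, y = 0.109
  toluene: x = 0.421, y = 0.108
Drum-2 feed = drum-1 liquid: z₂ = (0.2423, 0.2037, 0.1325, 0.4214).
Drum 2:
Newton–Raphson from ψ₂ = 0.5:
  ψ₂ = 0.500: g = 0.1874, g' = -0.708 → ψ₂ = 0.765
  ψ₂ = 0.765: g = 0.0139, g' = -0.640 → ψ₂ = 0.786
Converged at ψ₂ = 0.786.
  diethyl ether: x = 0.071, y = 0.289
  acetone: x = 0.108, y = 0.230
  THF: x = 0.095, y = 0.143
  toluene: x = 0.726, y = 0.338

V/F (drum 2) = 0.786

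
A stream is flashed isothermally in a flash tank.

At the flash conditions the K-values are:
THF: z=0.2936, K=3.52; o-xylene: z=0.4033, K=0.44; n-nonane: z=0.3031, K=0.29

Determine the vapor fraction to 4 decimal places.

ψ = 0.1890

Material balance + equilibrium reduce to Σ zᵢ(Kᵢ−1)/(1+ψ(Kᵢ−1)) = 0.
g(0) = ΣzᵢKᵢ − 1 = 0.2988 and g(1) = 1 − Σzᵢ/Kᵢ = -1.0452, so a root lies in (0, 1).
Newton iteration, ψ⁰ = 0.5:
  ψ = 0.5000: g = -0.31995, g' = -0.9763 → ψ = 0.1723
  ψ = 0.1723: g = 0.02074, g' = -1.2598 → ψ = 0.1887
  ψ = 0.1887: g = 0.00035, g' = -1.2181 → ψ = 0.1890
Converged at ψ = 0.1890.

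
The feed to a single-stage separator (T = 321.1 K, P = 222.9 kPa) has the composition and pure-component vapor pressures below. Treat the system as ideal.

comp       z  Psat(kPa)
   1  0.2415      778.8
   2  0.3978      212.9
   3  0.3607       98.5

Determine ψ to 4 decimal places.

Raoult's law: Kᵢ = Pᵢˢᵃᵗ/P = Pᵢˢᵃᵗ/222.9.
  K_1 = 778.8/222.9 = 3.493943, K_2 = 212.9/222.9 = 0.955137, K_3 = 98.5/222.9 = 0.441902
Rachford–Rice: g(ψ) = Σ zᵢ(Kᵢ−1)/(1+ψ(Kᵢ−1)) = 0.
g(0) = ΣzᵢKᵢ − 1 = 0.3831 and g(1) = 1 − Σzᵢ/Kᵢ = -0.3018, so a root lies in (0, 1).
Newton–Raphson from ψ = 0.5:
  ψ = 0.5000: g = -0.02943, g' = -0.5145 → ψ = 0.4428
  ψ = 0.4428: g = 0.00063, g' = -0.5383 → ψ = 0.4440
Converged at ψ = 0.4440.

ψ = 0.4440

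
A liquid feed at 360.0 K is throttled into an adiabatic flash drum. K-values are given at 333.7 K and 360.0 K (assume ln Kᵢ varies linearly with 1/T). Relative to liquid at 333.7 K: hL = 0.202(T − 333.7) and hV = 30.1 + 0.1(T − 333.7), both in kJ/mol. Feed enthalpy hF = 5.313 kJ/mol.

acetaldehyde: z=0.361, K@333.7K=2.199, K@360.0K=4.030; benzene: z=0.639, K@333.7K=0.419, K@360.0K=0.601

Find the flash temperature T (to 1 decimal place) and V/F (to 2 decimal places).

Adiabatic flash: solve Rachford–Rice at each trial T, then check hF = ψ·hV(T) + (1−ψ)·hL(T).
  T = 333.7 K: K = (2.199, 0.419), RR gives ψ = 0.088, H_out = 2.661 kJ/mol
  T = 360.0 K: K = (4.030, 0.601), RR gives ψ = 0.694, H_out = 24.337 kJ/mol
  T = 346.9 K: K = (3.015, 0.506), RR gives ψ = 0.413, H_out = 14.542 kJ/mol
  T = 340.3 K: K = (2.583, 0.461), RR gives ψ = 0.266, H_out = 9.165 kJ/mol
  T = 337.0 K: K = (2.385, 0.440), RR gives ψ = 0.183, H_out = 6.113 kJ/mol
  T = 335.4 K: K = (2.293, 0.430), RR gives ψ = 0.139, H_out = 4.499 kJ/mol
Linear interpolation between T = 335.4 (H_out = 4.499) and T = 337.0 (H_out = 6.113) on hF = 5.313 gives T ≈ 336.2 K, at which ψ = 0.16.

T = 336.2 K, V/F = 0.16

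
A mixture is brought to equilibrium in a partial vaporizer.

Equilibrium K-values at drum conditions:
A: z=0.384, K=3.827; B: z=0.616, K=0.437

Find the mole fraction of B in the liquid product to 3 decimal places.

Material balance + equilibrium reduce to Σ zᵢ(Kᵢ−1)/(1+V/F(Kᵢ−1)) = 0.
Feasibility: ΣzᵢKᵢ = 1.739, Σzᵢ/Kᵢ = 1.510 — both > 1, two phases present.
Newton–Raphson from V/F = 0.5:
  V/F = 0.500: g = -0.0329, g' = -0.905 → V/F = 0.464
Converged at V/F = 0.464.
Compositions from xᵢ = zᵢ/(1+V/F(Kᵢ−1)), yᵢ = Kᵢxᵢ:
  A: x = 0.166, y = 0.636
  B: x = 0.834, y = 0.364

x_B = 0.834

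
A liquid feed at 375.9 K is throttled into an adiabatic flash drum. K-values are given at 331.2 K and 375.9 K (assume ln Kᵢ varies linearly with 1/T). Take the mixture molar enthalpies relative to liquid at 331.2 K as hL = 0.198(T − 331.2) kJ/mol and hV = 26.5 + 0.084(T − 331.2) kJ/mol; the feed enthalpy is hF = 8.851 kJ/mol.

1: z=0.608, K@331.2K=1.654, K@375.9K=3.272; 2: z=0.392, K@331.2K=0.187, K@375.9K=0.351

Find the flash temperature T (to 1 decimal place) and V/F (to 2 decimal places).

Adiabatic flash: solve Rachford–Rice at each trial T, then check hF = ψ·hV(T) + (1−ψ)·hL(T).
  T = 331.2 K: K = (1.654, 0.187), RR gives ψ = 0.148, H_out = 3.934 kJ/mol
  T = 375.9 K: K = (3.272, 0.351), RR gives ψ = 0.764, H_out = 25.210 kJ/mol
  T = 353.5 K: K = (2.375, 0.261), RR gives ψ = 0.538, H_out = 17.302 kJ/mol
  T = 342.4 K: K = (1.995, 0.222), RR gives ψ = 0.388, H_out = 12.006 kJ/mol
  T = 336.8 K: K = (1.820, 0.204), RR gives ψ = 0.286, H_out = 8.498 kJ/mol
  T = 339.6 K: K = (1.906, 0.213), RR gives ψ = 0.340, H_out = 10.351 kJ/mol
  T = 338.2 K: K = (1.863, 0.209), RR gives ψ = 0.314, H_out = 9.452 kJ/mol
Linear interpolation between T = 336.8 (H_out = 8.498) and T = 338.2 (H_out = 9.452) on hF = 8.851 gives T ≈ 337.3 K, at which ψ = 0.30.

T = 337.3 K, V/F = 0.30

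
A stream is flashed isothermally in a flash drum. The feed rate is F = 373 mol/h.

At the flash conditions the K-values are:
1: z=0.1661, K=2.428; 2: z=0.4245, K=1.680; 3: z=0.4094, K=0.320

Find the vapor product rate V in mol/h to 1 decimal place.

V = 146.5 mol/h

Rachford–Rice: g(ψ) = Σ zᵢ(Kᵢ−1)/(1+ψ(Kᵢ−1)) = 0.
Check two-phase: ΣzᵢKᵢ = 1.2475 > 1 and Σzᵢ/Kᵢ = 1.6005 > 1, so g(0) = 0.2475 > 0 and g(1) = -0.6005 < 0.
Iterate (Newton) starting at ψ = 0.5:
  ψ = 0.5000: g = -0.06800, g' = -0.6592 → ψ = 0.3968
  ψ = 0.3968: g = -0.00257, g' = -0.6148 → ψ = 0.3927
Converged at ψ = 0.3927.
Then V = ψ·F = 0.3927·373 = 146.5 mol/h and L = F − V = 226.5 mol/h.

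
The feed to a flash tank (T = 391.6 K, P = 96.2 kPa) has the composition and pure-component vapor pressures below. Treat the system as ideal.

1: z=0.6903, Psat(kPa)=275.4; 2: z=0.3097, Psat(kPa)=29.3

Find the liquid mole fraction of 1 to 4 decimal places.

Raoult's law: Kᵢ = Pᵢˢᵃᵗ/P = Pᵢˢᵃᵗ/96.2.
  K_1 = 275.4/96.2 = 2.862786, K_2 = 29.3/96.2 = 0.304574
Newton iteration, ψ⁰ = 0.5:
  ψ = 0.5000: g = 0.33560, g' = -0.9941 → ψ = 0.8376
  ψ = 0.8376: g = -0.01357, g' = -1.2246 → ψ = 0.8265
  ψ = 0.8265: g = -0.00014, g' = -1.1997 → ψ = 0.8264
Converged at ψ = 0.8264.
Compositions from xᵢ = zᵢ/(1+ψ(Kᵢ−1)), yᵢ = Kᵢxᵢ:
  1: x = 0.2718, y = 0.7782
  2: x = 0.7282, y = 0.2218

x_1 = 0.2718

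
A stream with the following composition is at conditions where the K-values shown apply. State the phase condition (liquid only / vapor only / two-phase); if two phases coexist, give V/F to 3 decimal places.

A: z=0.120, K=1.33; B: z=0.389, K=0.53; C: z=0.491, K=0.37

liquid only

ΣzᵢKᵢ = 0.547; Σzᵢ/Kᵢ = 2.151.
Since ΣzᵢKᵢ < 1 the mixture is below its bubble point — single liquid phase.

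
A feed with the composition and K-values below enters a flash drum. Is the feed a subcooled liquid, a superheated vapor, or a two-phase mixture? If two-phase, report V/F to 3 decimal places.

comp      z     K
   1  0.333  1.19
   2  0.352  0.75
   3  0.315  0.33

subcooled liquid

ΣzᵢKᵢ = 0.764; Σzᵢ/Kᵢ = 1.704.
Since ΣzᵢKᵢ < 1 the mixture is below its bubble point — single liquid phase.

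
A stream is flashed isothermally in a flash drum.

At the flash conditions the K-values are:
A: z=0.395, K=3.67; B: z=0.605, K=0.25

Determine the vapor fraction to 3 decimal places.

ψ = 0.300

Material balance + equilibrium reduce to Σ zᵢ(Kᵢ−1)/(1+ψ(Kᵢ−1)) = 0.
Feasibility: ΣzᵢKᵢ = 1.601, Σzᵢ/Kᵢ = 2.528 — both > 1, two phases present.
Newton iteration, ψ⁰ = 0.64:
  ψ = 0.640: g = -0.4833, g' = -1.642 → ψ = 0.346
  ψ = 0.346: g = -0.0642, g' = -1.382 → ψ = 0.299
  ψ = 0.299: g = 0.0011, g' = -1.436 → ψ = 0.300
Converged at ψ = 0.300.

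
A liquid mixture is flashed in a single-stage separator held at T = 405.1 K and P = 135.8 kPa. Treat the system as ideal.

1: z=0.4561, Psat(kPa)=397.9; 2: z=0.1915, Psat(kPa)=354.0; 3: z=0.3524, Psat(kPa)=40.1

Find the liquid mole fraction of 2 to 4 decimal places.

Raoult's law: Kᵢ = Pᵢˢᵃᵗ/P = Pᵢˢᵃᵗ/135.8.
  K_1 = 397.9/135.8 = 2.930044, K_2 = 354.0/135.8 = 2.606775, K_3 = 40.1/135.8 = 0.295287
Material balance + equilibrium reduce to Σ zᵢ(Kᵢ−1)/(1+β(Kᵢ−1)) = 0.
Check two-phase: ΣzᵢKᵢ = 1.9396 > 1 and Σzᵢ/Kᵢ = 1.4225 > 1, so g(0) = 0.9396 > 0 and g(1) = -0.4225 < 0.
Newton iteration, β⁰ = 0.53:
  β = 0.5300: g = 0.20495, g' = -1.0053 → β = 0.7339
  β = 0.7339: g = -0.00885, g' = -1.1458 → β = 0.7262
  β = 0.7262: g = -0.00005, g' = -1.1340 → β = 0.7261
Converged at β = 0.7261.
Compositions from xᵢ = zᵢ/(1+β(Kᵢ−1)), yᵢ = Kᵢxᵢ:
  1: x = 0.1899, y = 0.5565
  2: x = 0.0884, y = 0.2304
  3: x = 0.7217, y = 0.2131

x_2 = 0.0884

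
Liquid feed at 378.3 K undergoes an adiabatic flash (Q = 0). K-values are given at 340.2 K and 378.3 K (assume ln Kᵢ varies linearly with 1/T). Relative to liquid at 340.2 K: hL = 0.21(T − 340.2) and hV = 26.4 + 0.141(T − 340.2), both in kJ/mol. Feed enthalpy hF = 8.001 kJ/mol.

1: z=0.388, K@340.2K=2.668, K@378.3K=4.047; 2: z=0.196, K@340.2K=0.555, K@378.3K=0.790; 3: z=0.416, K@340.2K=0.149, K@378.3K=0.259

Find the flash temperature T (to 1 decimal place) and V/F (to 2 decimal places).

Adiabatic flash: solve Rachford–Rice at each trial T, then check hF = ψ·hV(T) + (1−ψ)·hL(T).
  T = 340.2 K: K = (2.668, 0.555, 0.149), RR gives ψ = 0.166, H_out = 4.392 kJ/mol
  T = 378.3 K: K = (4.047, 0.790, 0.259), RR gives ψ = 0.442, H_out = 18.508 kJ/mol
  T = 359.2 K: K = (3.321, 0.668, 0.199), RR gives ψ = 0.317, H_out = 11.935 kJ/mol
  T = 349.7 K: K = (2.985, 0.610, 0.173), RR gives ψ = 0.247, H_out = 8.354 kJ/mol
  T = 344.9 K: K = (2.823, 0.582, 0.161), RR gives ψ = 0.208, H_out = 6.412 kJ/mol
  T = 347.3 K: K = (2.903, 0.596, 0.167), RR gives ψ = 0.228, H_out = 7.396 kJ/mol
Linear interpolation between T = 347.3 (H_out = 7.396) and T = 349.7 (H_out = 8.354) on hF = 8.001 gives T ≈ 348.8 K, at which ψ = 0.24.

T = 348.8 K, V/F = 0.24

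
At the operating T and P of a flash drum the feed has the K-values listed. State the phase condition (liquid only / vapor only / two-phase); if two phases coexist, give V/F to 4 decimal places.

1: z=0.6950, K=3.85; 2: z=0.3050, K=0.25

two-phase, V/F = 0.8196

ΣzᵢKᵢ = 2.7520; Σzᵢ/Kᵢ = 1.4005.
Both exceed 1, so a two-phase solution exists.
Let ψ = V/F and solve Σ zᵢ(Kᵢ−1)/(1+ψ(Kᵢ−1)) = 0.
Newton iteration, ψ⁰ = 0.5:
  ψ = 0.5000: g = 0.45080, g' = -1.3992 → ψ = 0.8222
  ψ = 0.8222: g = -0.00425, g' = -1.6725 → ψ = 0.8197
Converged at ψ = 0.8196.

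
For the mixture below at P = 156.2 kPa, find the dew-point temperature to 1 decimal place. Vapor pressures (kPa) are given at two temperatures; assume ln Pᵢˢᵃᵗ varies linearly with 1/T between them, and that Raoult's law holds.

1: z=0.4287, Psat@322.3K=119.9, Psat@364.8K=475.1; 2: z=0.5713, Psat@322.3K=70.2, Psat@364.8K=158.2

Dew-point temperature: Σzᵢ·P/Pᵢˢᵃᵗ(T) = 1. Interpolate ln Pᵢˢᵃᵗ = aᵢ + bᵢ/T.
  T = 322.3 K: ΣzᵢP/Pᵢˢᵃᵗ = 1.8297
  T = 364.8 K: ΣzᵢP/Pᵢˢᵃᵗ = 0.7050
  T = 343.6 K: ΣzᵢP/Pᵢˢᵃᵗ = 1.0934
  T = 354.2 K: ΣzᵢP/Pᵢˢᵃᵗ = 0.8709
  T = 348.9 K: ΣzᵢP/Pᵢˢᵃᵗ = 0.9738
  T = 346.2 K: ΣzᵢP/Pᵢˢᵃᵗ = 1.0324
Interpolating between 346.2 K and 348.9 K gives T ≈ 347.7 K.

T = 347.7 K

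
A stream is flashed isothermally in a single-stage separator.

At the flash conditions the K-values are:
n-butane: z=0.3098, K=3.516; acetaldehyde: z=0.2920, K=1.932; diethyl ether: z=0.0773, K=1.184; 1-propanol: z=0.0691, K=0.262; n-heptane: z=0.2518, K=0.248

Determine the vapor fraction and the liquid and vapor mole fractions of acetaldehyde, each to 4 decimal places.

ψ = 0.6589, x_acetaldehyde = 0.1809, y_acetaldehyde = 0.3495

Let ψ = V/F and solve Σ zᵢ(Kᵢ−1)/(1+ψ(Kᵢ−1)) = 0.
Check two-phase: ΣzᵢKᵢ = 1.8255 > 1 and Σzᵢ/Kᵢ = 1.5836 > 1, so g(0) = 0.8255 > 0 and g(1) = -0.5836 < 0.
Newton–Raphson from ψ = 0.61:
  ψ = 0.6100: g = 0.05122, g' = -1.0209 → ψ = 0.6602
  ψ = 0.6602: g = -0.00140, g' = -1.0809 → ψ = 0.6589
Converged at ψ = 0.6589.
Compositions from xᵢ = zᵢ/(1+ψ(Kᵢ−1)), yᵢ = Kᵢxᵢ:
  n-butane: x = 0.1166, y = 0.4098
  acetaldehyde: x = 0.1809, y = 0.3495
  diethyl ether: x = 0.0689, y = 0.0816
  1-propanol: x = 0.1345, y = 0.0352
  n-heptane: x = 0.4991, y = 0.1238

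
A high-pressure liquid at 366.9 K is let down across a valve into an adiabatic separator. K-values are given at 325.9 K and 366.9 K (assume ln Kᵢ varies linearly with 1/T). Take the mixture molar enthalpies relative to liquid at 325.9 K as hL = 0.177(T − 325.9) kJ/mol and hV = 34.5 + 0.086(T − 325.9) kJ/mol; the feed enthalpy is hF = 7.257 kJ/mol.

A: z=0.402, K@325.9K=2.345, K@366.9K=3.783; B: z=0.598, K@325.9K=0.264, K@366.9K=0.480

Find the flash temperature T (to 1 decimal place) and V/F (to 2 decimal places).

Adiabatic flash: solve Rachford–Rice at each trial T, then check hF = ψ·hV(T) + (1−ψ)·hL(T).
  T = 325.9 K: K = (2.345, 0.264), RR gives ψ = 0.102, H_out = 3.505 kJ/mol
  T = 366.9 K: K = (3.783, 0.480), RR gives ψ = 0.558, H_out = 24.432 kJ/mol
  T = 346.4 K: K = (3.021, 0.362), RR gives ψ = 0.335, H_out = 14.545 kJ/mol
  T = 336.1 K: K = (2.670, 0.311), RR gives ψ = 0.225, H_out = 9.360 kJ/mol
  T = 331.0 K: K = (2.505, 0.287), RR gives ψ = 0.166, H_out = 6.559 kJ/mol
  T = 333.6 K: K = (2.588, 0.299), RR gives ψ = 0.197, H_out = 8.013 kJ/mol
  T = 332.3 K: K = (2.546, 0.293), RR gives ψ = 0.182, H_out = 7.293 kJ/mol
Linear interpolation between T = 331.0 (H_out = 6.559) and T = 332.3 (H_out = 7.293) on hF = 7.257 gives T ≈ 332.2 K, at which ψ = 0.18.

T = 332.2 K, V/F = 0.18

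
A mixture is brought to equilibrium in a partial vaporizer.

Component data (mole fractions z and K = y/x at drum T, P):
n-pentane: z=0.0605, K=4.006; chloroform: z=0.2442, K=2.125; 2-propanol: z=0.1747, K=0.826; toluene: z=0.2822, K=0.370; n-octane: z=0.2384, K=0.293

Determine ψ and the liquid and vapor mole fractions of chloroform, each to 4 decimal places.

ψ = 0.0822, x_chloroform = 0.2235, y_chloroform = 0.4750

Let ψ = V/F and solve Σ zᵢ(Kᵢ−1)/(1+ψ(Kᵢ−1)) = 0.
Feasibility: ΣzᵢKᵢ = 1.0799, Σzᵢ/Kᵢ = 1.9179 — both > 1, two phases present.
Newton–Raphson from ψ = 0.38:
  ψ = 0.3800: g = -0.21942, g' = -0.6933 → ψ = 0.0635
  ψ = 0.0635: g = 0.01672, g' = -0.9123 → ψ = 0.0818
  ψ = 0.0818: g = 0.00035, g' = -0.8755 → ψ = 0.0822
Converged at ψ = 0.0822.
Compositions from xᵢ = zᵢ/(1+ψ(Kᵢ−1)), yᵢ = Kᵢxᵢ:
  n-pentane: x = 0.0485, y = 0.1943
  chloroform: x = 0.2235, y = 0.4750
  2-propanol: x = 0.1772, y = 0.1464
  toluene: x = 0.2976, y = 0.1101
  n-octane: x = 0.2531, y = 0.0742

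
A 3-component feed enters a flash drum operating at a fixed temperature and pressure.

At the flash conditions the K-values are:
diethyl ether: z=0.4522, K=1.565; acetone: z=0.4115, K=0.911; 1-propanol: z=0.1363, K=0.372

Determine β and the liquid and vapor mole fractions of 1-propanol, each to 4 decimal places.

β = 0.6642, x_1-propanol = 0.2338, y_1-propanol = 0.0870

Iterate (Newton) starting at β = 0.44:
  β = 0.4400: g = 0.04823, g' = -0.1988 → β = 0.6826
  β = 0.6826: g = -0.00444, g' = -0.2436 → β = 0.6644
  β = 0.6644: g = -0.00005, g' = -0.2383 → β = 0.6642
Converged at β = 0.6642.
Compositions from xᵢ = zᵢ/(1+β(Kᵢ−1)), yᵢ = Kᵢxᵢ:
  diethyl ether: x = 0.3288, y = 0.5146
  acetone: x = 0.4374, y = 0.3984
  1-propanol: x = 0.2338, y = 0.0870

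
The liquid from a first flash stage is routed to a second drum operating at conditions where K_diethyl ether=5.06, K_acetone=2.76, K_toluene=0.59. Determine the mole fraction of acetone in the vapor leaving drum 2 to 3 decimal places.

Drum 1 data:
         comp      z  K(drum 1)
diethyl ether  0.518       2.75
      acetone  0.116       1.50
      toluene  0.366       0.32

Drum 1:
Let ψ₁ = V/F and solve Σ zᵢ(Kᵢ−1)/(1+ψ₁(Kᵢ−1)) = 0.
Feasibility: ΣzᵢKᵢ = 1.716, Σzᵢ/Kᵢ = 1.409 — both > 1, two phases present.
Newton–Raphson from ψ₁ = 0.5:
  ψ₁ = 0.500: g = 0.1528, g' = -0.858 → ψ₁ = 0.678
  ψ₁ = 0.678: g = -0.0039, g' = -0.931 → ψ₁ = 0.674
Converged at ψ₁ = 0.674.
Drum-1 compositions:
  diethyl ether: x = 0.238, y = 0.654
  acetone: x = 0.087, y = 0.130
  toluene: x = 0.676, y = 0.216
Drum-2 feed = drum-1 liquid: z₂ = (0.2377, 0.0868, 0.6755).
Drum 2:
Material balance + equilibrium reduce to Σ zᵢ(Kᵢ−1)/(1+ψ₂(Kᵢ−1)) = 0.
g(0) = ΣzᵢKᵢ − 1 = 0.841 and g(1) = 1 − Σzᵢ/Kᵢ = -0.223, so a root lies in (0, 1).
Newton–Raphson from ψ₂ = 0.58:
  ψ₂ = 0.580: g = -0.0001, g' = -0.609 → ψ₂ = 0.580
Converged at ψ₂ = 0.580.
  diethyl ether: x = 0.071, y = 0.359
  acetone: x = 0.043, y = 0.119
  toluene: x = 0.886, y = 0.523

y_acetone (drum 2) = 0.119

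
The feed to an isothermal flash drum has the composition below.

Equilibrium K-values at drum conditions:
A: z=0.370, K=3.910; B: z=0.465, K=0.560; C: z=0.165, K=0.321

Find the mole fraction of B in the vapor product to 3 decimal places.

y_B = 0.335

Material balance + equilibrium reduce to Σ zᵢ(Kᵢ−1)/(1+ψ(Kᵢ−1)) = 0.
Feasibility: ΣzᵢKᵢ = 1.760, Σzᵢ/Kᵢ = 1.439 — both > 1, two phases present.
Iterate (Newton) starting at ψ = 0.34:
  ψ = 0.340: g = 0.1550, g' = -1.045 → ψ = 0.488
  ψ = 0.488: g = 0.0165, g' = -0.851 → ψ = 0.508
Converged at ψ = 0.508.
Compositions from xᵢ = zᵢ/(1+ψ(Kᵢ−1)), yᵢ = Kᵢxᵢ:
  A: x = 0.149, y = 0.584
  B: x = 0.599, y = 0.335
  C: x = 0.252, y = 0.081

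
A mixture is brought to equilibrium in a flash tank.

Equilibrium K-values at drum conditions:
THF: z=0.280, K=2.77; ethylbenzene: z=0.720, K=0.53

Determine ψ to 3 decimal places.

Binary case is linear: z₁(K₁−1)(1+ψ(K₂−1)) + z₂(K₂−1)(1+ψ(K₁−1)) = 0
⇒ ψ = [z₁(K₁−1)+z₂(K₂−1)] / [−(K₁−1)(K₂−1)] = 0.1572/0.8319 = 0.189

ψ = 0.189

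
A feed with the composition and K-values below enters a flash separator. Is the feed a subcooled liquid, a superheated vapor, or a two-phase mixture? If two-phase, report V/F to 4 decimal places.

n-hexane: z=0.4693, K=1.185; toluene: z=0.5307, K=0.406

ΣzᵢKᵢ = 0.7716; Σzᵢ/Kᵢ = 1.7032.
Since ΣzᵢKᵢ < 1 the mixture is below its bubble point — single liquid phase.

subcooled liquid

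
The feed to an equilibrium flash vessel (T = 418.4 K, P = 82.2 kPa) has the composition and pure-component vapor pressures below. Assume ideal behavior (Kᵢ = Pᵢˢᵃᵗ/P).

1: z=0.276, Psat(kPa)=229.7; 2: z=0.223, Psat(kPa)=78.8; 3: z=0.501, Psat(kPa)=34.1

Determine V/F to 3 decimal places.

V/F = 0.234

Raoult's law: Kᵢ = Pᵢˢᵃᵗ/P = Pᵢˢᵃᵗ/82.2.
  K_1 = 229.7/82.2 = 2.79440, K_2 = 78.8/82.2 = 0.95864, K_3 = 34.1/82.2 = 0.41484
Material balance + equilibrium reduce to Σ zᵢ(Kᵢ−1)/(1+V/F(Kᵢ−1)) = 0.
Feasibility: ΣzᵢKᵢ = 1.193, Σzᵢ/Kᵢ = 1.539 — both > 1, two phases present.
Newton iteration, V/F⁰ = 0.5:
  V/F = 0.500: g = -0.1628, g' = -0.590 → V/F = 0.224
  V/F = 0.224: g = 0.0065, g' = -0.680 → V/F = 0.234
Converged at V/F = 0.234.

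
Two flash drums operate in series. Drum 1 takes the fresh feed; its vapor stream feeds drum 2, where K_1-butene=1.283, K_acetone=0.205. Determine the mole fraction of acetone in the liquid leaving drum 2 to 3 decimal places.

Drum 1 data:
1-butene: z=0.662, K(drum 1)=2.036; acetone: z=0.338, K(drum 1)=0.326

Drum 1:
Let ψ₁ = V/F and solve Σ zᵢ(Kᵢ−1)/(1+ψ₁(Kᵢ−1)) = 0.
g(0) = ΣzᵢKᵢ − 1 = 0.458 and g(1) = 1 − Σzᵢ/Kᵢ = -0.362, so a root lies in (0, 1).
Binary case is linear: z₁(K₁−1)(1+ψ₁(K₂−1)) + z₂(K₂−1)(1+ψ₁(K₁−1)) = 0
⇒ ψ₁ = [z₁(K₁−1)+z₂(K₂−1)] / [−(K₁−1)(K₂−1)] = 0.4580/0.6983 = 0.656
Drum-1 compositions:
  1-butene: x = 0.394, y = 0.802
  acetone: x = 0.606, y = 0.198
Drum-2 feed = drum-1 vapor: z₂ = (0.8025, 0.1975).
Drum 2:
Let ψ₂ = V/F and solve Σ zᵢ(Kᵢ−1)/(1+ψ₂(Kᵢ−1)) = 0.
g(0) = ΣzᵢKᵢ − 1 = 0.070 and g(1) = 1 − Σzᵢ/Kᵢ = -0.589, so a root lies in (0, 1).
Binary case is linear: z₁(K₁−1)(1+ψ₂(K₂−1)) + z₂(K₂−1)(1+ψ₂(K₁−1)) = 0
⇒ ψ₂ = [z₁(K₁−1)+z₂(K₂−1)] / [−(K₁−1)(K₂−1)] = 0.0701/0.2250 = 0.312
  1-butene: x = 0.737, y = 0.946
  acetone: x = 0.263, y = 0.054

x_acetone (drum 2) = 0.263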